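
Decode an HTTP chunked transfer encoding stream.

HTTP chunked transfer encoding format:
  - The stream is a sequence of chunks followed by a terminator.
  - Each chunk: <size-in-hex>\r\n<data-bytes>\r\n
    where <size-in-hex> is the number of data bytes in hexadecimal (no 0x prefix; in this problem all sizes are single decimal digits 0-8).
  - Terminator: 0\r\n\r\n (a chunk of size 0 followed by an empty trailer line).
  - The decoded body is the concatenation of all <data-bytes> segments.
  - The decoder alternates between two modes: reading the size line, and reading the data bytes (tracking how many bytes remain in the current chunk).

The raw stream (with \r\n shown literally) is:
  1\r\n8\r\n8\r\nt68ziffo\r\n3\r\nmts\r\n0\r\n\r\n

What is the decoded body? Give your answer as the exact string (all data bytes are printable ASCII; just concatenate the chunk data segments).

Chunk 1: stream[0..1]='1' size=0x1=1, data at stream[3..4]='8' -> body[0..1], body so far='8'
Chunk 2: stream[6..7]='8' size=0x8=8, data at stream[9..17]='t68ziffo' -> body[1..9], body so far='8t68ziffo'
Chunk 3: stream[19..20]='3' size=0x3=3, data at stream[22..25]='mts' -> body[9..12], body so far='8t68ziffomts'
Chunk 4: stream[27..28]='0' size=0 (terminator). Final body='8t68ziffomts' (12 bytes)

Answer: 8t68ziffomts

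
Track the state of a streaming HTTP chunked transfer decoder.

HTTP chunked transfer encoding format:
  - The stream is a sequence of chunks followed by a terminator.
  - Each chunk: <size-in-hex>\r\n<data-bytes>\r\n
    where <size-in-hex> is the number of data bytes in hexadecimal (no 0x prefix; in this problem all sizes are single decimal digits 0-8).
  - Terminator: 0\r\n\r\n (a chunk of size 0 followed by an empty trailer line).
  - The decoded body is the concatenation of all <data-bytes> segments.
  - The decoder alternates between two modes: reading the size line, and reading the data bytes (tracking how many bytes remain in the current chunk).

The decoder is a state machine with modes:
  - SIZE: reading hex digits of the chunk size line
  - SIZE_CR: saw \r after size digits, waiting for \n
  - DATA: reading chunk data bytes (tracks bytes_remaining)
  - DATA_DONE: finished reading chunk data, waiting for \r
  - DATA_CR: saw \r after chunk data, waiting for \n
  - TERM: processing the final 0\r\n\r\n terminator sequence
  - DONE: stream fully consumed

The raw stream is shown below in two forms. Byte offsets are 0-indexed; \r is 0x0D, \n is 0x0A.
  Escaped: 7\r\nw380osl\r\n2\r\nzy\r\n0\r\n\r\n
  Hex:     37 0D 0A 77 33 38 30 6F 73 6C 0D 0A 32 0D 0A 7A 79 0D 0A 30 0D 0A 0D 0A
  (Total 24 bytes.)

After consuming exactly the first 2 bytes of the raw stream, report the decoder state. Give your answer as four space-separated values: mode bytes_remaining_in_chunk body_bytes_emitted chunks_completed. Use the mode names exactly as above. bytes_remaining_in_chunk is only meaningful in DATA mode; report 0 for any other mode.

Byte 0 = '7': mode=SIZE remaining=0 emitted=0 chunks_done=0
Byte 1 = 0x0D: mode=SIZE_CR remaining=0 emitted=0 chunks_done=0

Answer: SIZE_CR 0 0 0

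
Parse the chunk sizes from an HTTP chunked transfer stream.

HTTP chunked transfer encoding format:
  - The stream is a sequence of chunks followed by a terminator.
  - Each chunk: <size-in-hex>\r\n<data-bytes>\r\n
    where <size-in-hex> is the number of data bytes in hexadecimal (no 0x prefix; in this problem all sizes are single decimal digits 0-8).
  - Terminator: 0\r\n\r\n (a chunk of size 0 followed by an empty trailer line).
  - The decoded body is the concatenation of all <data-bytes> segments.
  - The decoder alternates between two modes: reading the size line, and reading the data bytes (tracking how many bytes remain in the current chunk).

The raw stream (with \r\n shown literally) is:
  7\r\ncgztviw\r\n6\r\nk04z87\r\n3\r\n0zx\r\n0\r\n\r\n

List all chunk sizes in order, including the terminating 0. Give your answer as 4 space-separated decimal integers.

Answer: 7 6 3 0

Derivation:
Chunk 1: stream[0..1]='7' size=0x7=7, data at stream[3..10]='cgztviw' -> body[0..7], body so far='cgztviw'
Chunk 2: stream[12..13]='6' size=0x6=6, data at stream[15..21]='k04z87' -> body[7..13], body so far='cgztviwk04z87'
Chunk 3: stream[23..24]='3' size=0x3=3, data at stream[26..29]='0zx' -> body[13..16], body so far='cgztviwk04z870zx'
Chunk 4: stream[31..32]='0' size=0 (terminator). Final body='cgztviwk04z870zx' (16 bytes)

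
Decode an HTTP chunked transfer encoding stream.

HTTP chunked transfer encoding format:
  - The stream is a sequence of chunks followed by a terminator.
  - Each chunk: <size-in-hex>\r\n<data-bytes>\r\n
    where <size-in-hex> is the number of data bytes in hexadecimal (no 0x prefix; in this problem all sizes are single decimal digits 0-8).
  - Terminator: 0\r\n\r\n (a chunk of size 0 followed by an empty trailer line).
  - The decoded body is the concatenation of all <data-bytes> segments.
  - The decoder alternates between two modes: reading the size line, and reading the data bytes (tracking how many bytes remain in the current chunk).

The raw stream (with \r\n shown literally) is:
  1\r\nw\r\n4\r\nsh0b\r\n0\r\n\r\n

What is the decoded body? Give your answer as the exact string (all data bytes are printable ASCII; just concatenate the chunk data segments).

Chunk 1: stream[0..1]='1' size=0x1=1, data at stream[3..4]='w' -> body[0..1], body so far='w'
Chunk 2: stream[6..7]='4' size=0x4=4, data at stream[9..13]='sh0b' -> body[1..5], body so far='wsh0b'
Chunk 3: stream[15..16]='0' size=0 (terminator). Final body='wsh0b' (5 bytes)

Answer: wsh0b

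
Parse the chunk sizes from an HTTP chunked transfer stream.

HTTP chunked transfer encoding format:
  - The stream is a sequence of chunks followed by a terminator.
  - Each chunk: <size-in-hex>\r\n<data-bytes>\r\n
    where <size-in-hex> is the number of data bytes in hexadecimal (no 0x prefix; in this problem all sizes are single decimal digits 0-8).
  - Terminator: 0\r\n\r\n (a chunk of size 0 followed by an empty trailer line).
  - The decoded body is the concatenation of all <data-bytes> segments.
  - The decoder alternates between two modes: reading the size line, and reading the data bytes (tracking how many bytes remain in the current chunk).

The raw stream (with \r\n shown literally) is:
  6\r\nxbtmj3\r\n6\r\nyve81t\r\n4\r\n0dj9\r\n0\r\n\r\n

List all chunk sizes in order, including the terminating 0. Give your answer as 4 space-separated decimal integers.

Chunk 1: stream[0..1]='6' size=0x6=6, data at stream[3..9]='xbtmj3' -> body[0..6], body so far='xbtmj3'
Chunk 2: stream[11..12]='6' size=0x6=6, data at stream[14..20]='yve81t' -> body[6..12], body so far='xbtmj3yve81t'
Chunk 3: stream[22..23]='4' size=0x4=4, data at stream[25..29]='0dj9' -> body[12..16], body so far='xbtmj3yve81t0dj9'
Chunk 4: stream[31..32]='0' size=0 (terminator). Final body='xbtmj3yve81t0dj9' (16 bytes)

Answer: 6 6 4 0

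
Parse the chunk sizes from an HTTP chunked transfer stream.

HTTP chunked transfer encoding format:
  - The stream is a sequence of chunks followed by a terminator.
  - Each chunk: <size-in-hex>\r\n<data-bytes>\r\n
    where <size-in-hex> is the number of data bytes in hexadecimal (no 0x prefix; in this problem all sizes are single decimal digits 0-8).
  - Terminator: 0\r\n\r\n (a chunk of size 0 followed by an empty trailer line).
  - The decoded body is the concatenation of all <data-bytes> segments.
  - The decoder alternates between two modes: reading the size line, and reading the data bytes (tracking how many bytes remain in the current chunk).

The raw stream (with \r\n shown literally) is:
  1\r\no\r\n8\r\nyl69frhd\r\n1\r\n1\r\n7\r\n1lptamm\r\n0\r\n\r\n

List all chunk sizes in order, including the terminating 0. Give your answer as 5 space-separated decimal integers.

Answer: 1 8 1 7 0

Derivation:
Chunk 1: stream[0..1]='1' size=0x1=1, data at stream[3..4]='o' -> body[0..1], body so far='o'
Chunk 2: stream[6..7]='8' size=0x8=8, data at stream[9..17]='yl69frhd' -> body[1..9], body so far='oyl69frhd'
Chunk 3: stream[19..20]='1' size=0x1=1, data at stream[22..23]='1' -> body[9..10], body so far='oyl69frhd1'
Chunk 4: stream[25..26]='7' size=0x7=7, data at stream[28..35]='1lptamm' -> body[10..17], body so far='oyl69frhd11lptamm'
Chunk 5: stream[37..38]='0' size=0 (terminator). Final body='oyl69frhd11lptamm' (17 bytes)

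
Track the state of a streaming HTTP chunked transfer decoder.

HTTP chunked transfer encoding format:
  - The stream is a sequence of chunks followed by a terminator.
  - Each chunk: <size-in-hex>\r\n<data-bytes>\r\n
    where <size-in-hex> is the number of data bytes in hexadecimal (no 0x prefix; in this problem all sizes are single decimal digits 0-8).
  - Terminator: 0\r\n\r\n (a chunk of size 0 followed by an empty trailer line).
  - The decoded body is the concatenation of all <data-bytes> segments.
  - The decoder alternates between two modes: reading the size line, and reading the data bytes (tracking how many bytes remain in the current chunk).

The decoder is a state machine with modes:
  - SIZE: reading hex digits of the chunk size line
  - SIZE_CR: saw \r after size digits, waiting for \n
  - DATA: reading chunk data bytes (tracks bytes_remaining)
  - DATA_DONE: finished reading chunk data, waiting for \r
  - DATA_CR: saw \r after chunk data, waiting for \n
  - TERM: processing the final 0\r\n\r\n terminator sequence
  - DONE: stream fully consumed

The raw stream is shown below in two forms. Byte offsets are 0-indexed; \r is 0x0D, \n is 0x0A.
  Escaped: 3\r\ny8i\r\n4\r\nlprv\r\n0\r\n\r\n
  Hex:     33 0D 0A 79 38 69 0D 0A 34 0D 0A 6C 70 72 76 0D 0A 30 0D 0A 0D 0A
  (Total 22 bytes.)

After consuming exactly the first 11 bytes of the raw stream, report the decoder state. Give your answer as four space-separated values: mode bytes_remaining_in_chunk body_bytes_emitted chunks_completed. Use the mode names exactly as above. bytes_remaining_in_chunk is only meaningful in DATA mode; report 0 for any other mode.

Answer: DATA 4 3 1

Derivation:
Byte 0 = '3': mode=SIZE remaining=0 emitted=0 chunks_done=0
Byte 1 = 0x0D: mode=SIZE_CR remaining=0 emitted=0 chunks_done=0
Byte 2 = 0x0A: mode=DATA remaining=3 emitted=0 chunks_done=0
Byte 3 = 'y': mode=DATA remaining=2 emitted=1 chunks_done=0
Byte 4 = '8': mode=DATA remaining=1 emitted=2 chunks_done=0
Byte 5 = 'i': mode=DATA_DONE remaining=0 emitted=3 chunks_done=0
Byte 6 = 0x0D: mode=DATA_CR remaining=0 emitted=3 chunks_done=0
Byte 7 = 0x0A: mode=SIZE remaining=0 emitted=3 chunks_done=1
Byte 8 = '4': mode=SIZE remaining=0 emitted=3 chunks_done=1
Byte 9 = 0x0D: mode=SIZE_CR remaining=0 emitted=3 chunks_done=1
Byte 10 = 0x0A: mode=DATA remaining=4 emitted=3 chunks_done=1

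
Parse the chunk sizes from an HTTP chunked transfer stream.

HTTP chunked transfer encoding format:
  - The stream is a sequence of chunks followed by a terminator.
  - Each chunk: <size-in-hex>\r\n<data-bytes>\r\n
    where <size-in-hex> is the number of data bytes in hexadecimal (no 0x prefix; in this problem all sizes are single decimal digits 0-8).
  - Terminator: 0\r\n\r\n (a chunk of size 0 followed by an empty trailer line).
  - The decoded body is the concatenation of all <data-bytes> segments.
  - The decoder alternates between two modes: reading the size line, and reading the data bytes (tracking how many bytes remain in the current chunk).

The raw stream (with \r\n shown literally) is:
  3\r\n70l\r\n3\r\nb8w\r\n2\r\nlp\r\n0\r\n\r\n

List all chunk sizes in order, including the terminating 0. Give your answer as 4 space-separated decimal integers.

Answer: 3 3 2 0

Derivation:
Chunk 1: stream[0..1]='3' size=0x3=3, data at stream[3..6]='70l' -> body[0..3], body so far='70l'
Chunk 2: stream[8..9]='3' size=0x3=3, data at stream[11..14]='b8w' -> body[3..6], body so far='70lb8w'
Chunk 3: stream[16..17]='2' size=0x2=2, data at stream[19..21]='lp' -> body[6..8], body so far='70lb8wlp'
Chunk 4: stream[23..24]='0' size=0 (terminator). Final body='70lb8wlp' (8 bytes)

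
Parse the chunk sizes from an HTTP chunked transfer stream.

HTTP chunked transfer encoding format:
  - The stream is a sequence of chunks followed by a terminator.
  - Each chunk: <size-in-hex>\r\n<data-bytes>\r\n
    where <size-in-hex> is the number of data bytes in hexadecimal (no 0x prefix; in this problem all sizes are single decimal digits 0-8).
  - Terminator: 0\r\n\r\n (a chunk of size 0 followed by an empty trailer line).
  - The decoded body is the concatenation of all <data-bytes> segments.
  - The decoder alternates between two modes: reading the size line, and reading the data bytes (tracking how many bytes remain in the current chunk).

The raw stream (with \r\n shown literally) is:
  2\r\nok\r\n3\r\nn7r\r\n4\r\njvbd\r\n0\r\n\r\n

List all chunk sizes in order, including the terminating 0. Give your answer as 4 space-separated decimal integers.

Answer: 2 3 4 0

Derivation:
Chunk 1: stream[0..1]='2' size=0x2=2, data at stream[3..5]='ok' -> body[0..2], body so far='ok'
Chunk 2: stream[7..8]='3' size=0x3=3, data at stream[10..13]='n7r' -> body[2..5], body so far='okn7r'
Chunk 3: stream[15..16]='4' size=0x4=4, data at stream[18..22]='jvbd' -> body[5..9], body so far='okn7rjvbd'
Chunk 4: stream[24..25]='0' size=0 (terminator). Final body='okn7rjvbd' (9 bytes)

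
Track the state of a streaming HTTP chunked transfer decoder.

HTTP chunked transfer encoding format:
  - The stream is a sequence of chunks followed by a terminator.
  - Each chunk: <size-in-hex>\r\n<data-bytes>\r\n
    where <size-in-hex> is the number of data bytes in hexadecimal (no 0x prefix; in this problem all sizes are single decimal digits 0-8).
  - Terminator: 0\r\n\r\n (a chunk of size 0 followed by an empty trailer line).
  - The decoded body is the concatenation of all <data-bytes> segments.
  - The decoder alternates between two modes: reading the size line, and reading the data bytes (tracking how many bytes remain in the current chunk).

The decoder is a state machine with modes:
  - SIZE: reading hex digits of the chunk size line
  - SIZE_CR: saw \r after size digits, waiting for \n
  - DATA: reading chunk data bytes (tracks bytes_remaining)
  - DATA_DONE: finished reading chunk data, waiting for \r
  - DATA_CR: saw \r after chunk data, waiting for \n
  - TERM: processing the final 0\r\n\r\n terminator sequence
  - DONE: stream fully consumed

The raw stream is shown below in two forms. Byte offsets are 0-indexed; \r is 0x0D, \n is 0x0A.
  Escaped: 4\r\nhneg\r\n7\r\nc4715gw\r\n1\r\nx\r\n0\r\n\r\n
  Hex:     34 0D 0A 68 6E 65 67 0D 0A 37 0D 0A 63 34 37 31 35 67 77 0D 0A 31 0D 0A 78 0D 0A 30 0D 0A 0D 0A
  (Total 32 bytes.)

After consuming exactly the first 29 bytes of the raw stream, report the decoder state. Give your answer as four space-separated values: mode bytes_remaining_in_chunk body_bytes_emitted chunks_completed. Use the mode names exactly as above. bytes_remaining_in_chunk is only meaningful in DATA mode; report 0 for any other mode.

Answer: SIZE_CR 0 12 3

Derivation:
Byte 0 = '4': mode=SIZE remaining=0 emitted=0 chunks_done=0
Byte 1 = 0x0D: mode=SIZE_CR remaining=0 emitted=0 chunks_done=0
Byte 2 = 0x0A: mode=DATA remaining=4 emitted=0 chunks_done=0
Byte 3 = 'h': mode=DATA remaining=3 emitted=1 chunks_done=0
Byte 4 = 'n': mode=DATA remaining=2 emitted=2 chunks_done=0
Byte 5 = 'e': mode=DATA remaining=1 emitted=3 chunks_done=0
Byte 6 = 'g': mode=DATA_DONE remaining=0 emitted=4 chunks_done=0
Byte 7 = 0x0D: mode=DATA_CR remaining=0 emitted=4 chunks_done=0
Byte 8 = 0x0A: mode=SIZE remaining=0 emitted=4 chunks_done=1
Byte 9 = '7': mode=SIZE remaining=0 emitted=4 chunks_done=1
Byte 10 = 0x0D: mode=SIZE_CR remaining=0 emitted=4 chunks_done=1
Byte 11 = 0x0A: mode=DATA remaining=7 emitted=4 chunks_done=1
Byte 12 = 'c': mode=DATA remaining=6 emitted=5 chunks_done=1
Byte 13 = '4': mode=DATA remaining=5 emitted=6 chunks_done=1
Byte 14 = '7': mode=DATA remaining=4 emitted=7 chunks_done=1
Byte 15 = '1': mode=DATA remaining=3 emitted=8 chunks_done=1
Byte 16 = '5': mode=DATA remaining=2 emitted=9 chunks_done=1
Byte 17 = 'g': mode=DATA remaining=1 emitted=10 chunks_done=1
Byte 18 = 'w': mode=DATA_DONE remaining=0 emitted=11 chunks_done=1
Byte 19 = 0x0D: mode=DATA_CR remaining=0 emitted=11 chunks_done=1
Byte 20 = 0x0A: mode=SIZE remaining=0 emitted=11 chunks_done=2
Byte 21 = '1': mode=SIZE remaining=0 emitted=11 chunks_done=2
Byte 22 = 0x0D: mode=SIZE_CR remaining=0 emitted=11 chunks_done=2
Byte 23 = 0x0A: mode=DATA remaining=1 emitted=11 chunks_done=2
Byte 24 = 'x': mode=DATA_DONE remaining=0 emitted=12 chunks_done=2
Byte 25 = 0x0D: mode=DATA_CR remaining=0 emitted=12 chunks_done=2
Byte 26 = 0x0A: mode=SIZE remaining=0 emitted=12 chunks_done=3
Byte 27 = '0': mode=SIZE remaining=0 emitted=12 chunks_done=3
Byte 28 = 0x0D: mode=SIZE_CR remaining=0 emitted=12 chunks_done=3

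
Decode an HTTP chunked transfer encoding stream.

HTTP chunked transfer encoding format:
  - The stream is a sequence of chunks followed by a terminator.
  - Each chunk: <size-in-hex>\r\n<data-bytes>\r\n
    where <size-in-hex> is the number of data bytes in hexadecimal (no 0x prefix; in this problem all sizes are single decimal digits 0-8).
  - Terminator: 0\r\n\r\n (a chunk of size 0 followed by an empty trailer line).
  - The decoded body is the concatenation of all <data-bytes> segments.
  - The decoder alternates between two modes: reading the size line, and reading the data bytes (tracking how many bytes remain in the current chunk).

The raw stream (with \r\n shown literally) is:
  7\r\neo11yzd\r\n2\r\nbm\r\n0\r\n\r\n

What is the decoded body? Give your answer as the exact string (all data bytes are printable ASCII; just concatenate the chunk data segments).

Chunk 1: stream[0..1]='7' size=0x7=7, data at stream[3..10]='eo11yzd' -> body[0..7], body so far='eo11yzd'
Chunk 2: stream[12..13]='2' size=0x2=2, data at stream[15..17]='bm' -> body[7..9], body so far='eo11yzdbm'
Chunk 3: stream[19..20]='0' size=0 (terminator). Final body='eo11yzdbm' (9 bytes)

Answer: eo11yzdbm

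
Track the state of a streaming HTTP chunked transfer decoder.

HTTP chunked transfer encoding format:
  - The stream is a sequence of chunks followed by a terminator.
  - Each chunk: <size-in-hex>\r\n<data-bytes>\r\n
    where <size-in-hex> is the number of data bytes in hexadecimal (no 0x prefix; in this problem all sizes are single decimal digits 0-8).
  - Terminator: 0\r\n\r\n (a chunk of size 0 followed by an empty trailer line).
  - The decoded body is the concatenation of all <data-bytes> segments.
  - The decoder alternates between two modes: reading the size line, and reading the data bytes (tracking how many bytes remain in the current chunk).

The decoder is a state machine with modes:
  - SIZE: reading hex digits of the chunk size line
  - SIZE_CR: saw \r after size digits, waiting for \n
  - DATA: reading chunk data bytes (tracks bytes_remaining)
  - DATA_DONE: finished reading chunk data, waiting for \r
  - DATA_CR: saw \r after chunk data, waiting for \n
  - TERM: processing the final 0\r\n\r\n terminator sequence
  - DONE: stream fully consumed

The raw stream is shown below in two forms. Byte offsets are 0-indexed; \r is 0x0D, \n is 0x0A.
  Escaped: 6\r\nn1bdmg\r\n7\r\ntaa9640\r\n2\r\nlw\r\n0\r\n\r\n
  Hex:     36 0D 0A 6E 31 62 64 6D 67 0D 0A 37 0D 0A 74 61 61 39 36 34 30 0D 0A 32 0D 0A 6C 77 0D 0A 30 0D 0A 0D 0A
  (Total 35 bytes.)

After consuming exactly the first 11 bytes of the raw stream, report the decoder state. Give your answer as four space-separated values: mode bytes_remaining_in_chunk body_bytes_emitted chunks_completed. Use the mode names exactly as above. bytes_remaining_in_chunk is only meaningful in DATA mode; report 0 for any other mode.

Answer: SIZE 0 6 1

Derivation:
Byte 0 = '6': mode=SIZE remaining=0 emitted=0 chunks_done=0
Byte 1 = 0x0D: mode=SIZE_CR remaining=0 emitted=0 chunks_done=0
Byte 2 = 0x0A: mode=DATA remaining=6 emitted=0 chunks_done=0
Byte 3 = 'n': mode=DATA remaining=5 emitted=1 chunks_done=0
Byte 4 = '1': mode=DATA remaining=4 emitted=2 chunks_done=0
Byte 5 = 'b': mode=DATA remaining=3 emitted=3 chunks_done=0
Byte 6 = 'd': mode=DATA remaining=2 emitted=4 chunks_done=0
Byte 7 = 'm': mode=DATA remaining=1 emitted=5 chunks_done=0
Byte 8 = 'g': mode=DATA_DONE remaining=0 emitted=6 chunks_done=0
Byte 9 = 0x0D: mode=DATA_CR remaining=0 emitted=6 chunks_done=0
Byte 10 = 0x0A: mode=SIZE remaining=0 emitted=6 chunks_done=1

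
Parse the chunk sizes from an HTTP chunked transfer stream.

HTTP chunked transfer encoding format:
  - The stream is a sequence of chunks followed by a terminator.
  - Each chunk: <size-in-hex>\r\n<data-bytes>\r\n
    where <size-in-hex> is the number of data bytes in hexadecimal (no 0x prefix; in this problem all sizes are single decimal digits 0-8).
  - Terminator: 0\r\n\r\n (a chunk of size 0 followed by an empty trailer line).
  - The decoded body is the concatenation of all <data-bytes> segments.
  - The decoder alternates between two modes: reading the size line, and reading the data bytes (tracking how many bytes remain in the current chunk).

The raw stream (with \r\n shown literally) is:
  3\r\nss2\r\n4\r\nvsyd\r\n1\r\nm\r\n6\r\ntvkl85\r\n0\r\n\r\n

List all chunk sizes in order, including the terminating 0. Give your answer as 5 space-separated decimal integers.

Answer: 3 4 1 6 0

Derivation:
Chunk 1: stream[0..1]='3' size=0x3=3, data at stream[3..6]='ss2' -> body[0..3], body so far='ss2'
Chunk 2: stream[8..9]='4' size=0x4=4, data at stream[11..15]='vsyd' -> body[3..7], body so far='ss2vsyd'
Chunk 3: stream[17..18]='1' size=0x1=1, data at stream[20..21]='m' -> body[7..8], body so far='ss2vsydm'
Chunk 4: stream[23..24]='6' size=0x6=6, data at stream[26..32]='tvkl85' -> body[8..14], body so far='ss2vsydmtvkl85'
Chunk 5: stream[34..35]='0' size=0 (terminator). Final body='ss2vsydmtvkl85' (14 bytes)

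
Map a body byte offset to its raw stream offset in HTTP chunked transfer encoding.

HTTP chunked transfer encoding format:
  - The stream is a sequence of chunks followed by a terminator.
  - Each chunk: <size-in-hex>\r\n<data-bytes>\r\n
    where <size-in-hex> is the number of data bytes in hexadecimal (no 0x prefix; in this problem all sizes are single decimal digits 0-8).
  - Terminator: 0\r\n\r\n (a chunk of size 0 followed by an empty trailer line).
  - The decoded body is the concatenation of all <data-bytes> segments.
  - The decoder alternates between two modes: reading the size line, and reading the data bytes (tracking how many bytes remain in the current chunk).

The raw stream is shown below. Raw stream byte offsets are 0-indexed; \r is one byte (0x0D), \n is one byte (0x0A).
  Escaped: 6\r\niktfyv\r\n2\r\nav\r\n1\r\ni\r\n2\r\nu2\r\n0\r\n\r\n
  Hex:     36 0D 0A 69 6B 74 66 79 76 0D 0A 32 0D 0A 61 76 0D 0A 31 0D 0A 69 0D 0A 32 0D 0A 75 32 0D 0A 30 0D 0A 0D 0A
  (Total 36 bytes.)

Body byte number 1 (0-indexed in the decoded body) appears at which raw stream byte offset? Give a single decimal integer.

Chunk 1: stream[0..1]='6' size=0x6=6, data at stream[3..9]='iktfyv' -> body[0..6], body so far='iktfyv'
Chunk 2: stream[11..12]='2' size=0x2=2, data at stream[14..16]='av' -> body[6..8], body so far='iktfyvav'
Chunk 3: stream[18..19]='1' size=0x1=1, data at stream[21..22]='i' -> body[8..9], body so far='iktfyvavi'
Chunk 4: stream[24..25]='2' size=0x2=2, data at stream[27..29]='u2' -> body[9..11], body so far='iktfyvaviu2'
Chunk 5: stream[31..32]='0' size=0 (terminator). Final body='iktfyvaviu2' (11 bytes)
Body byte 1 at stream offset 4

Answer: 4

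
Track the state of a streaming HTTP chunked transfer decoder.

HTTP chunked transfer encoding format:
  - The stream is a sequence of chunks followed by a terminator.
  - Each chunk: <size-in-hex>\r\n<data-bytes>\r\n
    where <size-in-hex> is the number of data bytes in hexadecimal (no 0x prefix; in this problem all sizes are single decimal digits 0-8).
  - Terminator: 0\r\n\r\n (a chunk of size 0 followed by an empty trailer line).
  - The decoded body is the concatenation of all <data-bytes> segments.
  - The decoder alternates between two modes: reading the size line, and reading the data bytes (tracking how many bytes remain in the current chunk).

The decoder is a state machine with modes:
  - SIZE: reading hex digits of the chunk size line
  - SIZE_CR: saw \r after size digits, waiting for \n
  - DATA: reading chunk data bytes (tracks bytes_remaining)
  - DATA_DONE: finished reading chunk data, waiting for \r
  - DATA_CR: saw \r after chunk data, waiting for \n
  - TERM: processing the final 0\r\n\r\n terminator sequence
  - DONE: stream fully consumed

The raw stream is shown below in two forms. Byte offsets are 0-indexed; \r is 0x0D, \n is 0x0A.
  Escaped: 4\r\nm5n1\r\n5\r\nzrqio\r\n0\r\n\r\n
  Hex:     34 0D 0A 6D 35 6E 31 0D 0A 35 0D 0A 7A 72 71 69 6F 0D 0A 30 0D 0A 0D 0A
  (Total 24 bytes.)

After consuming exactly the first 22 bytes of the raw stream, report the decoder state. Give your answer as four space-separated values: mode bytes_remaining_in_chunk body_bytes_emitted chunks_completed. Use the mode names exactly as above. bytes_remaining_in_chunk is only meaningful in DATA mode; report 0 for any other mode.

Byte 0 = '4': mode=SIZE remaining=0 emitted=0 chunks_done=0
Byte 1 = 0x0D: mode=SIZE_CR remaining=0 emitted=0 chunks_done=0
Byte 2 = 0x0A: mode=DATA remaining=4 emitted=0 chunks_done=0
Byte 3 = 'm': mode=DATA remaining=3 emitted=1 chunks_done=0
Byte 4 = '5': mode=DATA remaining=2 emitted=2 chunks_done=0
Byte 5 = 'n': mode=DATA remaining=1 emitted=3 chunks_done=0
Byte 6 = '1': mode=DATA_DONE remaining=0 emitted=4 chunks_done=0
Byte 7 = 0x0D: mode=DATA_CR remaining=0 emitted=4 chunks_done=0
Byte 8 = 0x0A: mode=SIZE remaining=0 emitted=4 chunks_done=1
Byte 9 = '5': mode=SIZE remaining=0 emitted=4 chunks_done=1
Byte 10 = 0x0D: mode=SIZE_CR remaining=0 emitted=4 chunks_done=1
Byte 11 = 0x0A: mode=DATA remaining=5 emitted=4 chunks_done=1
Byte 12 = 'z': mode=DATA remaining=4 emitted=5 chunks_done=1
Byte 13 = 'r': mode=DATA remaining=3 emitted=6 chunks_done=1
Byte 14 = 'q': mode=DATA remaining=2 emitted=7 chunks_done=1
Byte 15 = 'i': mode=DATA remaining=1 emitted=8 chunks_done=1
Byte 16 = 'o': mode=DATA_DONE remaining=0 emitted=9 chunks_done=1
Byte 17 = 0x0D: mode=DATA_CR remaining=0 emitted=9 chunks_done=1
Byte 18 = 0x0A: mode=SIZE remaining=0 emitted=9 chunks_done=2
Byte 19 = '0': mode=SIZE remaining=0 emitted=9 chunks_done=2
Byte 20 = 0x0D: mode=SIZE_CR remaining=0 emitted=9 chunks_done=2
Byte 21 = 0x0A: mode=TERM remaining=0 emitted=9 chunks_done=2

Answer: TERM 0 9 2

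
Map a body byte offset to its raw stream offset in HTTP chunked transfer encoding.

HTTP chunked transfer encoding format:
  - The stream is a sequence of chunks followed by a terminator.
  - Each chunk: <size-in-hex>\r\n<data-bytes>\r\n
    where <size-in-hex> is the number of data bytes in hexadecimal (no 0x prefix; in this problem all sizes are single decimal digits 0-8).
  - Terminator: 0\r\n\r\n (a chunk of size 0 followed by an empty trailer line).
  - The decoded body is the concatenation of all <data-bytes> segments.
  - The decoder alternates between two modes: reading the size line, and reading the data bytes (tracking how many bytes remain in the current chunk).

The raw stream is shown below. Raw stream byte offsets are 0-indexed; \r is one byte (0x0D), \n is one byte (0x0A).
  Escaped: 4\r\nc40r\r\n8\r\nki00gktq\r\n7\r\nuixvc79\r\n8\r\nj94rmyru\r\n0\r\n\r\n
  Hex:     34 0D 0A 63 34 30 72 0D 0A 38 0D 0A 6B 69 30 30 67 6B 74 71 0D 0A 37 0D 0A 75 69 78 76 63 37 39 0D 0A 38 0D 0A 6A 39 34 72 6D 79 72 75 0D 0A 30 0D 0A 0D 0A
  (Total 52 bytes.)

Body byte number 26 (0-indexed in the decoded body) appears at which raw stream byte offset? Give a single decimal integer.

Chunk 1: stream[0..1]='4' size=0x4=4, data at stream[3..7]='c40r' -> body[0..4], body so far='c40r'
Chunk 2: stream[9..10]='8' size=0x8=8, data at stream[12..20]='ki00gktq' -> body[4..12], body so far='c40rki00gktq'
Chunk 3: stream[22..23]='7' size=0x7=7, data at stream[25..32]='uixvc79' -> body[12..19], body so far='c40rki00gktquixvc79'
Chunk 4: stream[34..35]='8' size=0x8=8, data at stream[37..45]='j94rmyru' -> body[19..27], body so far='c40rki00gktquixvc79j94rmyru'
Chunk 5: stream[47..48]='0' size=0 (terminator). Final body='c40rki00gktquixvc79j94rmyru' (27 bytes)
Body byte 26 at stream offset 44

Answer: 44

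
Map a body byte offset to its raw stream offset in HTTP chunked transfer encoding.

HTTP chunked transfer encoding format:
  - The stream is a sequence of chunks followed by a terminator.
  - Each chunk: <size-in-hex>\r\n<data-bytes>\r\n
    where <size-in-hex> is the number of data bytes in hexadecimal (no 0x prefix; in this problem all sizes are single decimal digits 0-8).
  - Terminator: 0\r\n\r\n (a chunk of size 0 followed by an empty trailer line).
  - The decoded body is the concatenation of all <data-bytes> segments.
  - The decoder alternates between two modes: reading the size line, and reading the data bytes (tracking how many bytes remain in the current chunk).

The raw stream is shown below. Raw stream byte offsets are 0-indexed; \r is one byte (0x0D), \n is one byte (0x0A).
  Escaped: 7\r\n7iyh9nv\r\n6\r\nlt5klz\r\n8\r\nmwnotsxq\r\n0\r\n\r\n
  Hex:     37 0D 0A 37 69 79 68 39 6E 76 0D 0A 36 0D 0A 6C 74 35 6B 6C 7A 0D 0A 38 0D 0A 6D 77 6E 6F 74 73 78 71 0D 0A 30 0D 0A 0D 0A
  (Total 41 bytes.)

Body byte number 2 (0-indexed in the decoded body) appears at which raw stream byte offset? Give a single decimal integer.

Chunk 1: stream[0..1]='7' size=0x7=7, data at stream[3..10]='7iyh9nv' -> body[0..7], body so far='7iyh9nv'
Chunk 2: stream[12..13]='6' size=0x6=6, data at stream[15..21]='lt5klz' -> body[7..13], body so far='7iyh9nvlt5klz'
Chunk 3: stream[23..24]='8' size=0x8=8, data at stream[26..34]='mwnotsxq' -> body[13..21], body so far='7iyh9nvlt5klzmwnotsxq'
Chunk 4: stream[36..37]='0' size=0 (terminator). Final body='7iyh9nvlt5klzmwnotsxq' (21 bytes)
Body byte 2 at stream offset 5

Answer: 5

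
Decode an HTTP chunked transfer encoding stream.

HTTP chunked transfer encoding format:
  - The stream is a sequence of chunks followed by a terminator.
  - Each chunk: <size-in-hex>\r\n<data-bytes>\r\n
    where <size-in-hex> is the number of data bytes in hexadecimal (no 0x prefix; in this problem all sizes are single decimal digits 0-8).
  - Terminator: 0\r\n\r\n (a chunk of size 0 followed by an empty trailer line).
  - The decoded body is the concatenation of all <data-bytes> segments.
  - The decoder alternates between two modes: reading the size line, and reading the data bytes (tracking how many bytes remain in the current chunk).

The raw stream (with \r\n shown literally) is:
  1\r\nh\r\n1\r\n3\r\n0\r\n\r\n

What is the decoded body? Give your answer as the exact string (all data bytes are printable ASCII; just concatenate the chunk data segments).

Chunk 1: stream[0..1]='1' size=0x1=1, data at stream[3..4]='h' -> body[0..1], body so far='h'
Chunk 2: stream[6..7]='1' size=0x1=1, data at stream[9..10]='3' -> body[1..2], body so far='h3'
Chunk 3: stream[12..13]='0' size=0 (terminator). Final body='h3' (2 bytes)

Answer: h3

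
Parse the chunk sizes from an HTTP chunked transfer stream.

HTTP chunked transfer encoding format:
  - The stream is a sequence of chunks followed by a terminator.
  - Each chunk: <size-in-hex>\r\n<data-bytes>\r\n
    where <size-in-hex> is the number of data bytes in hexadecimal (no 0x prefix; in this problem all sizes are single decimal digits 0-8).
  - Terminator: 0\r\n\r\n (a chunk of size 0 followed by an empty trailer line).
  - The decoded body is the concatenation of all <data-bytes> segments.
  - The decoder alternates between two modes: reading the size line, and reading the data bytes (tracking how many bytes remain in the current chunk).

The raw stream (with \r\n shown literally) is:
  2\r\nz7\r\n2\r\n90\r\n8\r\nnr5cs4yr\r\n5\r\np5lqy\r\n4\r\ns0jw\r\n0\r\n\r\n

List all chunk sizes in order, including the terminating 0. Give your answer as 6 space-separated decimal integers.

Chunk 1: stream[0..1]='2' size=0x2=2, data at stream[3..5]='z7' -> body[0..2], body so far='z7'
Chunk 2: stream[7..8]='2' size=0x2=2, data at stream[10..12]='90' -> body[2..4], body so far='z790'
Chunk 3: stream[14..15]='8' size=0x8=8, data at stream[17..25]='nr5cs4yr' -> body[4..12], body so far='z790nr5cs4yr'
Chunk 4: stream[27..28]='5' size=0x5=5, data at stream[30..35]='p5lqy' -> body[12..17], body so far='z790nr5cs4yrp5lqy'
Chunk 5: stream[37..38]='4' size=0x4=4, data at stream[40..44]='s0jw' -> body[17..21], body so far='z790nr5cs4yrp5lqys0jw'
Chunk 6: stream[46..47]='0' size=0 (terminator). Final body='z790nr5cs4yrp5lqys0jw' (21 bytes)

Answer: 2 2 8 5 4 0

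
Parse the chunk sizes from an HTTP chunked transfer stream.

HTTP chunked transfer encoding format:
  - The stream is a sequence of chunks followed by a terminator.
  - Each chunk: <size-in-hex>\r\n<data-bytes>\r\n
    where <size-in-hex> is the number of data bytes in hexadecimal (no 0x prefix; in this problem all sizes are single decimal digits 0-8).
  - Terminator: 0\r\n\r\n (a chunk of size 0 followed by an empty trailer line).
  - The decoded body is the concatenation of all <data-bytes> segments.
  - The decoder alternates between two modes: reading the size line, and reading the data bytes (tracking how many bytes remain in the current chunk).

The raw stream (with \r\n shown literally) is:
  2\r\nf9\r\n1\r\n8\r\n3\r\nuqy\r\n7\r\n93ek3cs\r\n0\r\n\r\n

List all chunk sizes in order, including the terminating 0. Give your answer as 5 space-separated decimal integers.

Answer: 2 1 3 7 0

Derivation:
Chunk 1: stream[0..1]='2' size=0x2=2, data at stream[3..5]='f9' -> body[0..2], body so far='f9'
Chunk 2: stream[7..8]='1' size=0x1=1, data at stream[10..11]='8' -> body[2..3], body so far='f98'
Chunk 3: stream[13..14]='3' size=0x3=3, data at stream[16..19]='uqy' -> body[3..6], body so far='f98uqy'
Chunk 4: stream[21..22]='7' size=0x7=7, data at stream[24..31]='93ek3cs' -> body[6..13], body so far='f98uqy93ek3cs'
Chunk 5: stream[33..34]='0' size=0 (terminator). Final body='f98uqy93ek3cs' (13 bytes)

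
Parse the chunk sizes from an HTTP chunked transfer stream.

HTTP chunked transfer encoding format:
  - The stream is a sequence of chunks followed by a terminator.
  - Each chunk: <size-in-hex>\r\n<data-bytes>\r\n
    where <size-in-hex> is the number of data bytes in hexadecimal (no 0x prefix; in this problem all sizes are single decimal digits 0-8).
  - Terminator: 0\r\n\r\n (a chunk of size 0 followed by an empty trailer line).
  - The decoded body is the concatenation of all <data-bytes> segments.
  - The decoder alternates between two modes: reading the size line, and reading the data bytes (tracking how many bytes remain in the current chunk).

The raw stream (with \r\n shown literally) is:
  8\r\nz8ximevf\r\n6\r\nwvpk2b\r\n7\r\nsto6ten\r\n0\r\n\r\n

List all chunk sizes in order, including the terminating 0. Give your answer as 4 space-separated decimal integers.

Answer: 8 6 7 0

Derivation:
Chunk 1: stream[0..1]='8' size=0x8=8, data at stream[3..11]='z8ximevf' -> body[0..8], body so far='z8ximevf'
Chunk 2: stream[13..14]='6' size=0x6=6, data at stream[16..22]='wvpk2b' -> body[8..14], body so far='z8ximevfwvpk2b'
Chunk 3: stream[24..25]='7' size=0x7=7, data at stream[27..34]='sto6ten' -> body[14..21], body so far='z8ximevfwvpk2bsto6ten'
Chunk 4: stream[36..37]='0' size=0 (terminator). Final body='z8ximevfwvpk2bsto6ten' (21 bytes)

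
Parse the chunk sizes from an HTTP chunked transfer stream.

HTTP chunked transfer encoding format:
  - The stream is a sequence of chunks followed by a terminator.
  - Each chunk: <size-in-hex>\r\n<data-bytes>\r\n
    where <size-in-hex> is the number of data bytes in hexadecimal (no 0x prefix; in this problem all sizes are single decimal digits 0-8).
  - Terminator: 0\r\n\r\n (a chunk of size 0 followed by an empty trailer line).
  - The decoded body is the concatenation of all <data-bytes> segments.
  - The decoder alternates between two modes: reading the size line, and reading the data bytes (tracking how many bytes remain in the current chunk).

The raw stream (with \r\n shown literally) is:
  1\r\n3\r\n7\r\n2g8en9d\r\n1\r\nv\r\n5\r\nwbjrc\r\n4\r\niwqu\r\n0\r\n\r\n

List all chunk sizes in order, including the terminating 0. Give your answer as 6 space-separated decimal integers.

Chunk 1: stream[0..1]='1' size=0x1=1, data at stream[3..4]='3' -> body[0..1], body so far='3'
Chunk 2: stream[6..7]='7' size=0x7=7, data at stream[9..16]='2g8en9d' -> body[1..8], body so far='32g8en9d'
Chunk 3: stream[18..19]='1' size=0x1=1, data at stream[21..22]='v' -> body[8..9], body so far='32g8en9dv'
Chunk 4: stream[24..25]='5' size=0x5=5, data at stream[27..32]='wbjrc' -> body[9..14], body so far='32g8en9dvwbjrc'
Chunk 5: stream[34..35]='4' size=0x4=4, data at stream[37..41]='iwqu' -> body[14..18], body so far='32g8en9dvwbjrciwqu'
Chunk 6: stream[43..44]='0' size=0 (terminator). Final body='32g8en9dvwbjrciwqu' (18 bytes)

Answer: 1 7 1 5 4 0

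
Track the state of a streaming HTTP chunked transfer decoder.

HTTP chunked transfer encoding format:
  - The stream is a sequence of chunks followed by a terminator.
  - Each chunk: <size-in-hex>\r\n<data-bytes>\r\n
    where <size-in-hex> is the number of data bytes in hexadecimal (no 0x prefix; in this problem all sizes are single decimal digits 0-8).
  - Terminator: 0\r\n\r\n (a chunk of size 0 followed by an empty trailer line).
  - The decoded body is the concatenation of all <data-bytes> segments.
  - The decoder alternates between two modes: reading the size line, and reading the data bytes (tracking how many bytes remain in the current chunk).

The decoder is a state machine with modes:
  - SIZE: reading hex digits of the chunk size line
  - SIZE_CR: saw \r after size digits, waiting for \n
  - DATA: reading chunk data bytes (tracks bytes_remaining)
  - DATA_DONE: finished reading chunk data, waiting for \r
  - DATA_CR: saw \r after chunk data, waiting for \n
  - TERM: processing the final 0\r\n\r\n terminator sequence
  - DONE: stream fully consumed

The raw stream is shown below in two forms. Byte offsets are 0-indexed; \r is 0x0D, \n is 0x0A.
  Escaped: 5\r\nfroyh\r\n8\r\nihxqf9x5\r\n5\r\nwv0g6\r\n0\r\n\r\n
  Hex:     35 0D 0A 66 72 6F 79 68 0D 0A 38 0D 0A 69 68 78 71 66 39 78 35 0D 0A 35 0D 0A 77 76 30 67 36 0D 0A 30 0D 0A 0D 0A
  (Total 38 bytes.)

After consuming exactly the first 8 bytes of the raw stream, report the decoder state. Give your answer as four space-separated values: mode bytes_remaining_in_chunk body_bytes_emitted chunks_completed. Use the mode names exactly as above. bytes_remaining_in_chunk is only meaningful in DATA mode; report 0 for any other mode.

Answer: DATA_DONE 0 5 0

Derivation:
Byte 0 = '5': mode=SIZE remaining=0 emitted=0 chunks_done=0
Byte 1 = 0x0D: mode=SIZE_CR remaining=0 emitted=0 chunks_done=0
Byte 2 = 0x0A: mode=DATA remaining=5 emitted=0 chunks_done=0
Byte 3 = 'f': mode=DATA remaining=4 emitted=1 chunks_done=0
Byte 4 = 'r': mode=DATA remaining=3 emitted=2 chunks_done=0
Byte 5 = 'o': mode=DATA remaining=2 emitted=3 chunks_done=0
Byte 6 = 'y': mode=DATA remaining=1 emitted=4 chunks_done=0
Byte 7 = 'h': mode=DATA_DONE remaining=0 emitted=5 chunks_done=0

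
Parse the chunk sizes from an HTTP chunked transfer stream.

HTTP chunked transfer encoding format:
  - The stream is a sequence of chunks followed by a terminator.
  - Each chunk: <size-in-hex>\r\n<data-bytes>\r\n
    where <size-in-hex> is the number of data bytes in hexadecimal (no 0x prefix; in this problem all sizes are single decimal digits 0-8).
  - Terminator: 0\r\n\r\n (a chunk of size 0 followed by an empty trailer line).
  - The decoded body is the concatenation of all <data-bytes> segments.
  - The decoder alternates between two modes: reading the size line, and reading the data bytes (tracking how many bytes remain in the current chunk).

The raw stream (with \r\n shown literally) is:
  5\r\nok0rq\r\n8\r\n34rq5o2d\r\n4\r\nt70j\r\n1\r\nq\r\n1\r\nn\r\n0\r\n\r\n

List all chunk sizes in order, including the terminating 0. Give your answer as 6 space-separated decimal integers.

Answer: 5 8 4 1 1 0

Derivation:
Chunk 1: stream[0..1]='5' size=0x5=5, data at stream[3..8]='ok0rq' -> body[0..5], body so far='ok0rq'
Chunk 2: stream[10..11]='8' size=0x8=8, data at stream[13..21]='34rq5o2d' -> body[5..13], body so far='ok0rq34rq5o2d'
Chunk 3: stream[23..24]='4' size=0x4=4, data at stream[26..30]='t70j' -> body[13..17], body so far='ok0rq34rq5o2dt70j'
Chunk 4: stream[32..33]='1' size=0x1=1, data at stream[35..36]='q' -> body[17..18], body so far='ok0rq34rq5o2dt70jq'
Chunk 5: stream[38..39]='1' size=0x1=1, data at stream[41..42]='n' -> body[18..19], body so far='ok0rq34rq5o2dt70jqn'
Chunk 6: stream[44..45]='0' size=0 (terminator). Final body='ok0rq34rq5o2dt70jqn' (19 bytes)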